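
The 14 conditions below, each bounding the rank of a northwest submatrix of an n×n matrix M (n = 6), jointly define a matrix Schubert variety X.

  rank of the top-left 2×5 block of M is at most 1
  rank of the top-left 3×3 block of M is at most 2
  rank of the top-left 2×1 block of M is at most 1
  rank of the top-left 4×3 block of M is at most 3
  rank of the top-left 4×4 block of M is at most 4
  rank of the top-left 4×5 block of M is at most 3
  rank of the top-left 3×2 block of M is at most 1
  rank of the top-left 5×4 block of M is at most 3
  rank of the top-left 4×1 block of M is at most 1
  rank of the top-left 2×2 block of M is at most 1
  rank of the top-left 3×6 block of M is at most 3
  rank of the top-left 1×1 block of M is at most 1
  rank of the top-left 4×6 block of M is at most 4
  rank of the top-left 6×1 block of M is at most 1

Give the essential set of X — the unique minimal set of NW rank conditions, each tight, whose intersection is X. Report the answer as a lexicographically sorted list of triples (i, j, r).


Propagating the 14 rank bounds to every northwest block:

  row 1: 1 1 1 1 1 1
  row 2: 1 1 1 1 1 2
  row 3: 1 1 2 2 2 3
  row 4: 1 2 3 3 3 4
  row 5: 1 2 3 3 4 5
  row 6: 1 2 3 4 5 6

giving w = (1, 6, 3, 2, 5, 4) via Δ²R.

3 SE-corners of the 6-cell Rothe diagram give Ess(w):

[(2, 5, 1), (3, 2, 1), (5, 4, 3)]


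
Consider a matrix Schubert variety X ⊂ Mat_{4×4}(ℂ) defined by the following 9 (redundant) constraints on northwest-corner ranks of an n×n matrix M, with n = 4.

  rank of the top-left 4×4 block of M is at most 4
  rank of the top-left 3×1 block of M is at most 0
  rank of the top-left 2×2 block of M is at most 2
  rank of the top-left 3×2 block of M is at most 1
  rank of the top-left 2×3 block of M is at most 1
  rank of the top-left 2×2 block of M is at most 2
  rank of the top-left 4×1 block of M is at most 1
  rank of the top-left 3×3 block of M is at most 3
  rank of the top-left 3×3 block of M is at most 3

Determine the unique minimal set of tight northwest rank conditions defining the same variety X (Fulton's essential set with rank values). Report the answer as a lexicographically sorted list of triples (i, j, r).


The tightest implied rank at each (i,j), from the 9 conditions:

  R[1]: 0, 1, 1, 1
  R[2]: 0, 1, 1, 2
  R[3]: 0, 1, 2, 3
  R[4]: 1, 2, 3, 4

so w = (2, 4, 3, 1).

Fulton essential set (2 of the 4 Rothe cells):

[(2, 3, 1), (3, 1, 0)]


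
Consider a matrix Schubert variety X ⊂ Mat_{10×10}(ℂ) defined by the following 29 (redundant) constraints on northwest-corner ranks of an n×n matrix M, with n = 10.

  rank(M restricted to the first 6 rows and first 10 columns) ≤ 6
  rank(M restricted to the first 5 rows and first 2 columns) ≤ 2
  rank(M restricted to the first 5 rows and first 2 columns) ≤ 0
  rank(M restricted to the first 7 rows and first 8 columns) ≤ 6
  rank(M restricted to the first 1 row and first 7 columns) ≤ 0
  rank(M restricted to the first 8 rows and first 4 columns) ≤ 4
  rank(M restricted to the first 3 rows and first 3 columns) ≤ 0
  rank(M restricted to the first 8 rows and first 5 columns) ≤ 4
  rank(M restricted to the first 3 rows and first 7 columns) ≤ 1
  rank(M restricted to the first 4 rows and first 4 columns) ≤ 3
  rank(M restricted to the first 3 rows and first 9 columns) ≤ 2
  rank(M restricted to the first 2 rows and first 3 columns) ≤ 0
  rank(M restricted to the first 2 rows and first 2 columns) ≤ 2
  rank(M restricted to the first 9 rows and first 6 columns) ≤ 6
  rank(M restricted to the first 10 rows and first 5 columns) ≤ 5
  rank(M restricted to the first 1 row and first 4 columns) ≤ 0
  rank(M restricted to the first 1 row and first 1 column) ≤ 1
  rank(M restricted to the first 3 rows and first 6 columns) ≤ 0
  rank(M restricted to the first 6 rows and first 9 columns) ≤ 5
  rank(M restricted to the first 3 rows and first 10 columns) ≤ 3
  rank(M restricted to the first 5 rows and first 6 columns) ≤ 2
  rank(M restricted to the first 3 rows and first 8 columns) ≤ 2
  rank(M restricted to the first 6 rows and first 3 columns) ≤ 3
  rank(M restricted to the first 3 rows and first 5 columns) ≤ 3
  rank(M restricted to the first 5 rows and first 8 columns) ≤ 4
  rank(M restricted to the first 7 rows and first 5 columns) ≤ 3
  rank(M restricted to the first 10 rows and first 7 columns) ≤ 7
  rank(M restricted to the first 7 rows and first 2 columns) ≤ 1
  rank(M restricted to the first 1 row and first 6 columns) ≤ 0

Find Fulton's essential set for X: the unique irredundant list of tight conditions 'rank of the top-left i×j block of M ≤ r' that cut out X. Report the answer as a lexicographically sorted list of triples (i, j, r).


Recovering R(i,j) via the rank-extension bound from the 29 conditions:

  R[1]: 0, 0, 0, 0, 0, 0, 0, 1, 1, 1
  R[2]: 0, 0, 0, 0, 0, 0, 1, 2, 2, 2
  R[3]: 0, 0, 0, 0, 0, 0, 1, 2, 2, 3
  R[4]: 0, 0, 1, 1, 1, 1, 2, 3, 3, 4
  R[5]: 0, 0, 1, 2, 2, 2, 3, 4, 4, 5
  R[6]: 1, 1, 2, 3, 3, 3, 4, 5, 5, 6
  R[7]: 1, 1, 2, 3, 3, 4, 5, 6, 6, 7
  R[8]: 1, 2, 3, 4, 4, 5, 6, 7, 7, 8
  R[9]: 1, 2, 3, 4, 5, 6, 7, 8, 8, 9
  R[10]: 1, 2, 3, 4, 5, 6, 7, 8, 9, 10

second differences of R give the permutation w = (8, 7, 10, 3, 4, 1, 6, 2, 5, 9).

Rothe diagram D(w) (26 cells), 6 SE-corners (essential conditions):

[(1, 7, 0), (3, 6, 0), (3, 9, 2), (5, 2, 0), (7, 2, 1), (7, 5, 3)]


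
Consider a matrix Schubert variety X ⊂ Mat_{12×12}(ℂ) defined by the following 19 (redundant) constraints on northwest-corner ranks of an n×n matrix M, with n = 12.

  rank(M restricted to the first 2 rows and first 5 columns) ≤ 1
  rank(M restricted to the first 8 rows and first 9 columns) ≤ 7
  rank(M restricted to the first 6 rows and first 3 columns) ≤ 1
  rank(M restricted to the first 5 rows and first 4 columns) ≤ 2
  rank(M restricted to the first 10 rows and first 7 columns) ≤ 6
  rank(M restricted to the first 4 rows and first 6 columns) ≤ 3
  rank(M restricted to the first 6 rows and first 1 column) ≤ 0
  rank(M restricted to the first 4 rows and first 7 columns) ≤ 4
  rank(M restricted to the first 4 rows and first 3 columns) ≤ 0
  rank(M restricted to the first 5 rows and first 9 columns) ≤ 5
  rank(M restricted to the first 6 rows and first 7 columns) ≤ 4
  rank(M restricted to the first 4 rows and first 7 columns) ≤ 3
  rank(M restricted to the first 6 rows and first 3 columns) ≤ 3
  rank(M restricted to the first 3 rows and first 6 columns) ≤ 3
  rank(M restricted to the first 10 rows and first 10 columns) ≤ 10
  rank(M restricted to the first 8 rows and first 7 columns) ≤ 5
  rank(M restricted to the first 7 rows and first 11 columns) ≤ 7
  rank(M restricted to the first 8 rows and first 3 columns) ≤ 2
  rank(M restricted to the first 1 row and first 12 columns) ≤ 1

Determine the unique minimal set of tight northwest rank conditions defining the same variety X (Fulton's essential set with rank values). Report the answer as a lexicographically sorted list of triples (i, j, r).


Propagating the 19 rank bounds to every northwest block:

  row 1: 0  0  0  1  1  1  1  1  1  1  1  1
  row 2: 0  0  0  1  1  2  2  2  2  2  2  2
  row 3: 0  0  0  1  2  3  3  3  3  3  3  3
  row 4: 0  0  0  1  2  3  3  4  4  4  4  4
  row 5: 0  1  1  2  3  4  4  5  5  5  5  5
  row 6: 0  1  1  2  3  4  4  5  6  6  6  6
  row 7: 1  2  2  3  4  5  5  6  7  7  7  7
  row 8: 1  2  2  3  4  5  5  6  7  8  8  8
  row 9: 1  2  3  4  5  6  6  7  8  9  9  9
  row 10: 1  2  3  4  5  6  6  7  8  9  10  10
  row 11: 1  2  3  4  5  6  7  8  9  10  11  11
  row 12: 1  2  3  4  5  6  7  8  9  10  11  12

second differences of R give the permutation w = (4, 6, 5, 8, 2, 9, 1, 10, 3, 11, 7, 12).

D(w) has 21 cells with 9 SE-corners; essential set:

[(2, 5, 1), (4, 3, 0), (4, 7, 3), (6, 1, 0), (6, 3, 1), (6, 7, 4), (8, 3, 2), (8, 7, 5), (10, 7, 6)]


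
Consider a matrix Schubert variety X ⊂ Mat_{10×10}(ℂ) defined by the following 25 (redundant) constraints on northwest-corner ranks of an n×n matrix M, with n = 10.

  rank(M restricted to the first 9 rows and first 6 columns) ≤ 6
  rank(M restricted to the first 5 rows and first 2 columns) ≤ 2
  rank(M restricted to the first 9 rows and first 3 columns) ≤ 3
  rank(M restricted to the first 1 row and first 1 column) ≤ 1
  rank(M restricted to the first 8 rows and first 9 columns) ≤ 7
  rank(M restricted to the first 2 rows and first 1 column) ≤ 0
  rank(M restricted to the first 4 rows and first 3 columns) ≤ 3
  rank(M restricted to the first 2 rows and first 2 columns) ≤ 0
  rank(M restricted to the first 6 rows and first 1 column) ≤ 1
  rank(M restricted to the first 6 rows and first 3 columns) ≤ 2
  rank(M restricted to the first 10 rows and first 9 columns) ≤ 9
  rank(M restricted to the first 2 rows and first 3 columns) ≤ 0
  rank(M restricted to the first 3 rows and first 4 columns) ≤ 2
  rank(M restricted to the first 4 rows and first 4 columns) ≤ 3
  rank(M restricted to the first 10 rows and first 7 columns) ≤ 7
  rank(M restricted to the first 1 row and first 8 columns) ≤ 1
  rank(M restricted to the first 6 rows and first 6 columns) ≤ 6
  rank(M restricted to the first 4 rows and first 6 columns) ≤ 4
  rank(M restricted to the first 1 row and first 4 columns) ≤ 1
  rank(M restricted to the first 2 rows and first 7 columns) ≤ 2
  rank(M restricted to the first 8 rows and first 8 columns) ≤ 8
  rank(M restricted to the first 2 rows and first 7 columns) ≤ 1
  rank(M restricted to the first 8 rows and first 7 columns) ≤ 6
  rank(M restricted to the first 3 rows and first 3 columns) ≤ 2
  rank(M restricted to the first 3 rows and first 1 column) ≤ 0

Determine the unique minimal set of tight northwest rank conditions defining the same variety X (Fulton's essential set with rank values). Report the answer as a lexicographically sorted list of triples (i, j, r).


Reconstructing r_w from the 25 given conditions:

  R[1]: 0  0  0  1  1  1  1  1  1  1
  R[2]: 0  0  0  1  1  1  1  2  2  2
  R[3]: 0  1  1  2  2  2  2  3  3  3
  R[4]: 1  2  2  3  3  3  3  4  4  4
  R[5]: 1  2  2  3  4  4  4  5  5  5
  R[6]: 1  2  2  3  4  5  5  6  6  6
  R[7]: 1  2  3  4  5  6  6  7  7  7
  R[8]: 1  2  3  4  5  6  6  7  7  8
  R[9]: 1  2  3  4  5  6  7  8  8  9
  R[10]: 1  2  3  4  5  6  7  8  9  10

the unique w with this rank table is (4, 8, 2, 1, 5, 6, 3, 10, 7, 9).

D(w) has 14 cells with 6 SE-corners; essential set:

[(2, 3, 0), (2, 7, 1), (3, 1, 0), (6, 3, 2), (8, 7, 6), (8, 9, 7)]


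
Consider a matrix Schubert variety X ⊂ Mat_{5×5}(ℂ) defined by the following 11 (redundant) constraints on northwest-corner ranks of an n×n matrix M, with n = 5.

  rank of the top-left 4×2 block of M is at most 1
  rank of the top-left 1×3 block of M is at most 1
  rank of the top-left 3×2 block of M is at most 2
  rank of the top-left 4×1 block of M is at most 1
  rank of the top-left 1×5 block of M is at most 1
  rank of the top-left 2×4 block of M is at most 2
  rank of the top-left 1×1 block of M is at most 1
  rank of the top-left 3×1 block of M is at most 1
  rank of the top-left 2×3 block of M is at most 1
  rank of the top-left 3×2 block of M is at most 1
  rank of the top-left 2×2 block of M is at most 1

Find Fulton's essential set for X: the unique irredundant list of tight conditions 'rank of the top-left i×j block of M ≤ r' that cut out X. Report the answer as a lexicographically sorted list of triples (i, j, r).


Propagating the 11 rank bounds to every northwest block:

  row 1: 1  1  1  1  1
  row 2: 1  1  1  2  2
  row 3: 1  1  2  3  3
  row 4: 1  1  2  3  4
  row 5: 1  2  3  4  5

reading off 1-entries of Δ²R: w = (1, 4, 3, 5, 2).

Fulton essential set (2 of the 4 Rothe cells):

[(2, 3, 1), (4, 2, 1)]


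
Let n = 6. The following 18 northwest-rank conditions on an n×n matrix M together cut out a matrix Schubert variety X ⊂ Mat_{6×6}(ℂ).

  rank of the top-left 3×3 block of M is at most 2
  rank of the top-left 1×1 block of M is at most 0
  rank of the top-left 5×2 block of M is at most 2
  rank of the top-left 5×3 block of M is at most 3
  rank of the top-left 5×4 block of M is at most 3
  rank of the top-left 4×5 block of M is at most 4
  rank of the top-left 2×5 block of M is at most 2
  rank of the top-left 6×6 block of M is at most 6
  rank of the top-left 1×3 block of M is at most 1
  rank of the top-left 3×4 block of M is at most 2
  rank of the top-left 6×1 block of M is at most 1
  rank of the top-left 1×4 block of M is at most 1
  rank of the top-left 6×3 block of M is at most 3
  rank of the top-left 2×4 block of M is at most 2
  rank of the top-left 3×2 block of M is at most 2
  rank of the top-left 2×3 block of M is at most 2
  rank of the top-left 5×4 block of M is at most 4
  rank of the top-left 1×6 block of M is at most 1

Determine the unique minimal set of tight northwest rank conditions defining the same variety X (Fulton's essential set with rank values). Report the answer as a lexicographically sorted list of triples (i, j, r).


Recovering R(i,j) via the rank-extension bound from the 18 conditions:

  i=1: 0 | 1 | 1 | 1 | 1 | 1
  i=2: 1 | 2 | 2 | 2 | 2 | 2
  i=3: 1 | 2 | 2 | 2 | 3 | 3
  i=4: 1 | 2 | 3 | 3 | 4 | 4
  i=5: 1 | 2 | 3 | 3 | 4 | 5
  i=6: 1 | 2 | 3 | 4 | 5 | 6

hence w(1..6) = (2, 1, 5, 3, 6, 4).

Fulton essential set (3 of the 4 Rothe cells):

[(1, 1, 0), (3, 4, 2), (5, 4, 3)]


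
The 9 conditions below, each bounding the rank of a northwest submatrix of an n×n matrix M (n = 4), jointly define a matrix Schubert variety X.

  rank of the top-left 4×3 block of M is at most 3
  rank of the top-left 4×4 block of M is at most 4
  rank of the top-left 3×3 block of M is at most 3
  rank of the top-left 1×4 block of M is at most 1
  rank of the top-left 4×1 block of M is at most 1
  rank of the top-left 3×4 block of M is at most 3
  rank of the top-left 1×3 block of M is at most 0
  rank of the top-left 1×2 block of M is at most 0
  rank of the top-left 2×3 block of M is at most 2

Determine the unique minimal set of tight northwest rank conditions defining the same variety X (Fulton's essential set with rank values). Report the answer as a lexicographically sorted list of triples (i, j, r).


The tightest implied rank at each (i,j), from the 9 conditions:

  i=1: 0 | 0 | 0 | 1
  i=2: 1 | 1 | 1 | 2
  i=3: 1 | 2 | 2 | 3
  i=4: 1 | 2 | 3 | 4

second differences of R give the permutation w = (4, 1, 2, 3).

Rothe diagram D(w) (3 cells), 1 SE-corner (essential condition):

[(1, 3, 0)]


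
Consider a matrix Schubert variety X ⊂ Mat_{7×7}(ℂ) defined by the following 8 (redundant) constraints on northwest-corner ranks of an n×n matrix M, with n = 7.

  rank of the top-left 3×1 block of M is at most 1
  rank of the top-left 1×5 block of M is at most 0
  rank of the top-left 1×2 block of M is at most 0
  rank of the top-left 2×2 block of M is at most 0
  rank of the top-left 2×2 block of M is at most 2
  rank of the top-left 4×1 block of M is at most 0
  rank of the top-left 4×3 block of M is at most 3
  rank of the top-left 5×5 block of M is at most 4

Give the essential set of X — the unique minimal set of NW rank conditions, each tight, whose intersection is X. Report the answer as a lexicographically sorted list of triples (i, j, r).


Recovering R(i,j) via the rank-extension bound from the 8 conditions:

  row 1: 0  0  0  0  0  1  1
  row 2: 0  0  1  1  1  2  2
  row 3: 0  1  2  2  2  3  3
  row 4: 0  1  2  3  3  4  4
  row 5: 1  2  3  4  4  5  5
  row 6: 1  2  3  4  5  6  6
  row 7: 1  2  3  4  5  6  7

hence w(1..7) = (6, 3, 2, 4, 1, 5, 7).

Fulton essential set (3 of the 9 Rothe cells):

[(1, 5, 0), (2, 2, 0), (4, 1, 0)]


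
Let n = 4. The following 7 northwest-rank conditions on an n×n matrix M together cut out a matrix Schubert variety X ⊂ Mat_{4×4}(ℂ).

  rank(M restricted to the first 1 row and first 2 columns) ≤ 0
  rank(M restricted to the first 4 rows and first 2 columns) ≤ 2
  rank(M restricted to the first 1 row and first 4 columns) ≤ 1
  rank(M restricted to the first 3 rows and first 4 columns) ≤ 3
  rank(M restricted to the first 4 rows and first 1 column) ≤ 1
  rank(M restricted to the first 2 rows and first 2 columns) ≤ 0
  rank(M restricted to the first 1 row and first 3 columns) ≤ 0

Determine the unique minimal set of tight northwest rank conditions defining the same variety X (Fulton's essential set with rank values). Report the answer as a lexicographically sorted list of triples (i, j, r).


Computing R[i][j] = min implied NW-rank bound (n=4, 7 conditions):

  R[1]: 0, 0, 0, 1
  R[2]: 0, 0, 1, 2
  R[3]: 1, 1, 2, 3
  R[4]: 1, 2, 3, 4

giving w = (4, 3, 1, 2) via Δ²R.

D(w) has 5 cells with 2 SE-corners; essential set:

[(1, 3, 0), (2, 2, 0)]


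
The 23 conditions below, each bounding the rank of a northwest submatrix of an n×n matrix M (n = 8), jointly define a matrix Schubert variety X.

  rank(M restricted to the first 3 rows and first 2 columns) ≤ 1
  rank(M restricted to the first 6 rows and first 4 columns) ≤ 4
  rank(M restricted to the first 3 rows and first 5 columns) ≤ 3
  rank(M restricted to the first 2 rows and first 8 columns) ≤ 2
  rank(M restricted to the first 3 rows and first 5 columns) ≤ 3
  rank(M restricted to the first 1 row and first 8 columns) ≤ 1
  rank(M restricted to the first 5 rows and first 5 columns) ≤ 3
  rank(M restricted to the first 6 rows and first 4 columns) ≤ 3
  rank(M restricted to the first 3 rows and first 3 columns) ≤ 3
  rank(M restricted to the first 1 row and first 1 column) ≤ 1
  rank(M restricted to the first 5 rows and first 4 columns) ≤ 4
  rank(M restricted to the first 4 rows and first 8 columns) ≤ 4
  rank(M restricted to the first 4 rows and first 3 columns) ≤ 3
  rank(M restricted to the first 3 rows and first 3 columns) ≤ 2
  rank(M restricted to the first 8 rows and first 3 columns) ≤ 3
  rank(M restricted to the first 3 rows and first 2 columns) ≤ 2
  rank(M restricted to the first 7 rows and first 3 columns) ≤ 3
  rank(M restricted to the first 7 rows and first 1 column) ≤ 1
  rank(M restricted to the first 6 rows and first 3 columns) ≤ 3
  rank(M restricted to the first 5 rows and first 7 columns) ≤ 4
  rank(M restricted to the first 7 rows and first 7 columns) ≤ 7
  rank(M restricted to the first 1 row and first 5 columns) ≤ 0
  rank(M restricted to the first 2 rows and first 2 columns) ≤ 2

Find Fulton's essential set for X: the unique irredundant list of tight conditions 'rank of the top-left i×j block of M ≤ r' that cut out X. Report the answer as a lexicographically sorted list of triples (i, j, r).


Propagating the 23 rank bounds to every northwest block:

  i=1: 0  0  0  0  0  1  1  1
  i=2: 1  1  1  1  1  2  2  2
  i=3: 1  1  2  2  2  3  3  3
  i=4: 1  2  3  3  3  4  4  4
  i=5: 1  2  3  3  3  4  4  5
  i=6: 1  2  3  3  4  5  5  6
  i=7: 1  2  3  4  5  6  6  7
  i=8: 1  2  3  4  5  6  7  8

hence w(1..8) = (6, 1, 3, 2, 8, 5, 4, 7).

ℓ(w)=10; the 5 essential cells (i,j,r):

[(1, 5, 0), (3, 2, 1), (5, 5, 3), (5, 7, 4), (6, 4, 3)]


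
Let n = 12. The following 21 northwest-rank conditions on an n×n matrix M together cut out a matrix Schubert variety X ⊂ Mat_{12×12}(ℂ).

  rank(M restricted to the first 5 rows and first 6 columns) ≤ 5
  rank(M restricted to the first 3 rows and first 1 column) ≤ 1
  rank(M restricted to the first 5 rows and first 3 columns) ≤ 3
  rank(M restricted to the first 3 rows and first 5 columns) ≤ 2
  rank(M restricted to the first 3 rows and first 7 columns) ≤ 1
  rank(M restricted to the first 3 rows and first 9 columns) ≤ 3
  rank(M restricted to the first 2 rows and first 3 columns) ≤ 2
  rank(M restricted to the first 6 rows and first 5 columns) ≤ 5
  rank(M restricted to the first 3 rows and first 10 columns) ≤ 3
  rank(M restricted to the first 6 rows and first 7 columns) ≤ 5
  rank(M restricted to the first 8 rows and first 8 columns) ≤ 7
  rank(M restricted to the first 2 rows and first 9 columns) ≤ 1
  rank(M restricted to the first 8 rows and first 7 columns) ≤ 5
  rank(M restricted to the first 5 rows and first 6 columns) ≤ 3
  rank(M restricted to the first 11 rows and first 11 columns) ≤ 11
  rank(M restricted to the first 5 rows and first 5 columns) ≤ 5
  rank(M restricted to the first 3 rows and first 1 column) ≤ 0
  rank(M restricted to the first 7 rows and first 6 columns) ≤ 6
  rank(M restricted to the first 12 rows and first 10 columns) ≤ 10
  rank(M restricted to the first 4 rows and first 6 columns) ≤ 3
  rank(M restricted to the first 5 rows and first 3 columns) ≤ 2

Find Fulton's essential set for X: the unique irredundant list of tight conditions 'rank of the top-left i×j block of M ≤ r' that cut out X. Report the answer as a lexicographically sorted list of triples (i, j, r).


The tightest implied rank at each (i,j), from the 21 conditions:

  i=1: 0 1 1 1 1 1 1 1 1 1 1 1
  i=2: 0 1 1 1 1 1 1 1 1 2 2 2
  i=3: 0 1 1 1 1 1 1 2 2 3 3 3
  i=4: 1 2 2 2 2 2 2 3 3 4 4 4
  i=5: 1 2 2 3 3 3 3 4 4 5 5 5
  i=6: 1 2 3 4 4 4 4 5 5 6 6 6
  i=7: 1 2 3 4 5 5 5 6 6 7 7 7
  i=8: 1 2 3 4 5 5 5 6 7 8 8 8
  i=9: 1 2 3 4 5 6 6 7 8 9 9 9
  i=10: 1 2 3 4 5 6 7 8 9 10 10 10
  i=11: 1 2 3 4 5 6 7 8 9 10 11 11
  i=12: 1 2 3 4 5 6 7 8 9 10 11 12

the unique w with this rank table is (2, 10, 8, 1, 4, 3, 5, 9, 6, 7, 11, 12).

ℓ(w)=18; the 5 essential cells (i,j,r):

[(2, 9, 1), (3, 1, 0), (3, 7, 1), (5, 3, 2), (8, 7, 5)]


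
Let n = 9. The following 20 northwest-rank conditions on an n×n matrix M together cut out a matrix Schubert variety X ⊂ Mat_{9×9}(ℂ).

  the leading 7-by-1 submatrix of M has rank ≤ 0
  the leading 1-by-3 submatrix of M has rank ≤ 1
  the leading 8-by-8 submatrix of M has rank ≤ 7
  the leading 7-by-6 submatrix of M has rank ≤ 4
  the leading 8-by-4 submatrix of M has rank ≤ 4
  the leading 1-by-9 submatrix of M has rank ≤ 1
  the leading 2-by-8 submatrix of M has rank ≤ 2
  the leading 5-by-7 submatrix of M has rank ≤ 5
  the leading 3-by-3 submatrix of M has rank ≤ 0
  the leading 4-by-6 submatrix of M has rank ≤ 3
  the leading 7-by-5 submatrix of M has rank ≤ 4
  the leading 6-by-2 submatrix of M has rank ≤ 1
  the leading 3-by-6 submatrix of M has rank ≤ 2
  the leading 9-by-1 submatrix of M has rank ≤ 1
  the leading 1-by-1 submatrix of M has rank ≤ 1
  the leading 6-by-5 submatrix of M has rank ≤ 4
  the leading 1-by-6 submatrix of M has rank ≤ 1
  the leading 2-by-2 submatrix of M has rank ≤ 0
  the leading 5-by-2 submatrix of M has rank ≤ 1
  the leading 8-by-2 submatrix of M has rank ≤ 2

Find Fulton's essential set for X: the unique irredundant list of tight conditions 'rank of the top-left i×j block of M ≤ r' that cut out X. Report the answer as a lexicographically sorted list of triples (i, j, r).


Rank table r_w(9×9) implied by the 20 constraints:

  row 1: 0, 0, 0, 1, 1, 1, 1, 1, 1
  row 2: 0, 0, 0, 1, 2, 2, 2, 2, 2
  row 3: 0, 0, 0, 1, 2, 2, 3, 3, 3
  row 4: 0, 1, 1, 2, 3, 3, 4, 4, 4
  row 5: 0, 1, 2, 3, 4, 4, 5, 5, 5
  row 6: 0, 1, 2, 3, 4, 4, 5, 6, 6
  row 7: 0, 1, 2, 3, 4, 4, 5, 6, 7
  row 8: 1, 2, 3, 4, 5, 5, 6, 7, 8
  row 9: 1, 2, 3, 4, 5, 6, 7, 8, 9

the unique w with this rank table is (4, 5, 7, 2, 3, 8, 9, 1, 6).

Fulton essential set (4 of the 16 Rothe cells):

[(3, 3, 0), (3, 6, 2), (7, 1, 0), (7, 6, 4)]


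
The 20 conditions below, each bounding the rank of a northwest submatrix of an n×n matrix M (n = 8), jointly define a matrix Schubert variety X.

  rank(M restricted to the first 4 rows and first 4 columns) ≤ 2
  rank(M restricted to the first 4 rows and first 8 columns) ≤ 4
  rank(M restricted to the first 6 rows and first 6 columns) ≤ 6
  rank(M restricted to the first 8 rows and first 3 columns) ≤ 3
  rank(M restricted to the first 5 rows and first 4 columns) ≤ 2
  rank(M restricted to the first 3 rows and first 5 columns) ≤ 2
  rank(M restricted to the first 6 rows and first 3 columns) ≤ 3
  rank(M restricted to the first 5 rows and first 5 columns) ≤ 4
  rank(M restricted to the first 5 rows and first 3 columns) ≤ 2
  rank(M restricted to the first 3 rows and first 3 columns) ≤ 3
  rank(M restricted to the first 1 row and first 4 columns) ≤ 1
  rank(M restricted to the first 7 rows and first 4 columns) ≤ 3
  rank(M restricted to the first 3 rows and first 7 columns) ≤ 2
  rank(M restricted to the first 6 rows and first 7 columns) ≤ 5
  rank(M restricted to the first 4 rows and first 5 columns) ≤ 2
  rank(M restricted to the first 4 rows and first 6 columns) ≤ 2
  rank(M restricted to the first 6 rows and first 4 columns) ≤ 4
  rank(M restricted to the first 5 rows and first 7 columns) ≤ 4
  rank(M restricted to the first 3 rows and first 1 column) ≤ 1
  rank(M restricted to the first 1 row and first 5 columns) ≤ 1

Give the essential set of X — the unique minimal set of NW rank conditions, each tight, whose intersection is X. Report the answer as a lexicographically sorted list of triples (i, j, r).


Computing R[i][j] = min implied NW-rank bound (n=8, 20 conditions):

  row 1: 1  1  1  1  1  1  1  1
  row 2: 1  2  2  2  2  2  2  2
  row 3: 1  2  2  2  2  2  2  3
  row 4: 1  2  2  2  2  2  3  4
  row 5: 1  2  2  2  3  3  4  5
  row 6: 1  2  3  3  4  4  5  6
  row 7: 1  2  3  3  4  5  6  7
  row 8: 1  2  3  4  5  6  7  8

second differences of R give the permutation w = (1, 2, 8, 7, 5, 3, 6, 4).

4 SE-corners of the 12-cell Rothe diagram give Ess(w):

[(3, 7, 2), (4, 6, 2), (5, 4, 2), (7, 4, 3)]


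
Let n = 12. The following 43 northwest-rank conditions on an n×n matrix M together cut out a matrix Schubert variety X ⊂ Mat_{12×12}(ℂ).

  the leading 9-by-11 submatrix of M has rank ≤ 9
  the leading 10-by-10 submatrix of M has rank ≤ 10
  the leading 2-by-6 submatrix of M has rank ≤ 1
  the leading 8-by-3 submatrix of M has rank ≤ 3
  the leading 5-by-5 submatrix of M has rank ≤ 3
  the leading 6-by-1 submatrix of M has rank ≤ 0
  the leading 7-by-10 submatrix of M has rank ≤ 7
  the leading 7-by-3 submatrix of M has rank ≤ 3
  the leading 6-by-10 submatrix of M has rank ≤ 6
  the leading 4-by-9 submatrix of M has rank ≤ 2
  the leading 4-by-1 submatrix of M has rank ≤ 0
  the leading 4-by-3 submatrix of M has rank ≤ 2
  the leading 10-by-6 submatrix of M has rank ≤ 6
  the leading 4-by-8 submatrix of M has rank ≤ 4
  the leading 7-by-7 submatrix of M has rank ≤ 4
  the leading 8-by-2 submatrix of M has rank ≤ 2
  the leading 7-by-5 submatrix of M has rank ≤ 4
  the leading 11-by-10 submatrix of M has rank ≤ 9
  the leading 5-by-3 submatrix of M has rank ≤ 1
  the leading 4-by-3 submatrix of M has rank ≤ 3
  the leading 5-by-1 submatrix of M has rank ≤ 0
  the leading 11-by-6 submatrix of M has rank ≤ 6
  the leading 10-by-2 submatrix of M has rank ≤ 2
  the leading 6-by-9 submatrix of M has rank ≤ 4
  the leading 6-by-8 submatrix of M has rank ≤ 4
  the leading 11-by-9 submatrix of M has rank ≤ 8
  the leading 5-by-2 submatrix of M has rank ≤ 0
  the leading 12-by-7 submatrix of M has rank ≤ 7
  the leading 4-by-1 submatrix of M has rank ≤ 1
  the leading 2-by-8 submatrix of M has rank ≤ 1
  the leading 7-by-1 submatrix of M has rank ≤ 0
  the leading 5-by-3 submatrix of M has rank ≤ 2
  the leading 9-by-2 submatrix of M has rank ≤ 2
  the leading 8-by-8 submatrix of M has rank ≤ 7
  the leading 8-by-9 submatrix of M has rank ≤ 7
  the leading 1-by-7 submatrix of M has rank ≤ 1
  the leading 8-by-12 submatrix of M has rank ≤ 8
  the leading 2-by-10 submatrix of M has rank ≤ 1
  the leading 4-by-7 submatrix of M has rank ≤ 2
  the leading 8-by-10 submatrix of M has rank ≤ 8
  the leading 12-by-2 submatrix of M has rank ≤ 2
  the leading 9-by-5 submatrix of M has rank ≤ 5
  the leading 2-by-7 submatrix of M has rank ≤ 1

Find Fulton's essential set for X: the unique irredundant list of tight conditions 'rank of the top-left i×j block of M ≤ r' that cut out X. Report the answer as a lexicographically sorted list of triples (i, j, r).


Propagating the 43 rank bounds to every northwest block:

  R[1]: 0  0  1  1  1  1  1  1  1  1  1  1
  R[2]: 0  0  1  1  1  1  1  1  1  1  2  2
  R[3]: 0  0  1  2  2  2  2  2  2  2  3  3
  R[4]: 0  0  1  2  2  2  2  2  2  3  4  4
  R[5]: 0  0  1  2  3  3  3  3  3  4  5  5
  R[6]: 0  1  2  3  4  4  4  4  4  5  6  6
  R[7]: 0  1  2  3  4  4  4  5  5  6  7  7
  R[8]: 1  2  3  4  5  5  5  6  6  7  8  8
  R[9]: 1  2  3  4  5  6  6  7  7  8  9  9
  R[10]: 1  2  3  4  5  6  7  8  8  9  10  10
  R[11]: 1  2  3  4  5  6  7  8  8  9  10  11
  R[12]: 1  2  3  4  5  6  7  8  9  10  11  12

hence w(1..12) = (3, 11, 4, 10, 5, 2, 8, 1, 6, 7, 12, 9).

Rothe diagram D(w) (27 cells), 6 SE-corners (essential conditions):

[(2, 10, 1), (4, 9, 2), (5, 2, 0), (7, 1, 0), (7, 7, 4), (11, 9, 8)]


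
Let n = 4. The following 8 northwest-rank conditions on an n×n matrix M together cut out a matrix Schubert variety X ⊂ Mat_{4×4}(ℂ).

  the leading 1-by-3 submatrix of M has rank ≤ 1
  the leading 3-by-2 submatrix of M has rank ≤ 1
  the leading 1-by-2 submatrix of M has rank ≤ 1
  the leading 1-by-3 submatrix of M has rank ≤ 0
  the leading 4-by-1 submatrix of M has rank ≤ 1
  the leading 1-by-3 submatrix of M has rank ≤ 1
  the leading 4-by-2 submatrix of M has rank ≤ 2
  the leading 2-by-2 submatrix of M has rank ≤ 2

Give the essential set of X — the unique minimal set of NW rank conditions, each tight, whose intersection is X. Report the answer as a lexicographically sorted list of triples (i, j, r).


Rank table r_w(4×4) implied by the 8 constraints:

  row 1: 0 | 0 | 0 | 1
  row 2: 1 | 1 | 1 | 2
  row 3: 1 | 1 | 2 | 3
  row 4: 1 | 2 | 3 | 4

the unique w with this rank table is (4, 1, 3, 2).

D(w) has 4 cells with 2 SE-corners; essential set:

[(1, 3, 0), (3, 2, 1)]


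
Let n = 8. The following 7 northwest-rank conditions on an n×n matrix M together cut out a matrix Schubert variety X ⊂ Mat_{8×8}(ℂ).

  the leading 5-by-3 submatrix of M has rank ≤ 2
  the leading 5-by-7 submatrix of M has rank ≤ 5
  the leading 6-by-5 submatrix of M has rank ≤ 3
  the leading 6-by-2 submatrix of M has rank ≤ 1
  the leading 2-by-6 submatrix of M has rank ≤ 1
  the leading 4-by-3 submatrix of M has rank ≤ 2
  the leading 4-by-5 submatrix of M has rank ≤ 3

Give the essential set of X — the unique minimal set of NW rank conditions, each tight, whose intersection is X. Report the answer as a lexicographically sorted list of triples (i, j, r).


Recovering R(i,j) via the rank-extension bound from the 7 conditions:

  row 1: 1 | 1 | 1 | 1 | 1 | 1 | 1 | 1
  row 2: 1 | 1 | 1 | 1 | 1 | 1 | 2 | 2
  row 3: 1 | 1 | 2 | 2 | 2 | 2 | 3 | 3
  row 4: 1 | 1 | 2 | 3 | 3 | 3 | 4 | 4
  row 5: 1 | 1 | 2 | 3 | 3 | 4 | 5 | 5
  row 6: 1 | 1 | 2 | 3 | 3 | 4 | 5 | 6
  row 7: 1 | 2 | 3 | 4 | 4 | 5 | 6 | 7
  row 8: 1 | 2 | 3 | 4 | 5 | 6 | 7 | 8

reading off 1-entries of Δ²R: w = (1, 7, 3, 4, 6, 8, 2, 5).

D(w) has 11 cells with 3 SE-corners; essential set:

[(2, 6, 1), (6, 2, 1), (6, 5, 3)]


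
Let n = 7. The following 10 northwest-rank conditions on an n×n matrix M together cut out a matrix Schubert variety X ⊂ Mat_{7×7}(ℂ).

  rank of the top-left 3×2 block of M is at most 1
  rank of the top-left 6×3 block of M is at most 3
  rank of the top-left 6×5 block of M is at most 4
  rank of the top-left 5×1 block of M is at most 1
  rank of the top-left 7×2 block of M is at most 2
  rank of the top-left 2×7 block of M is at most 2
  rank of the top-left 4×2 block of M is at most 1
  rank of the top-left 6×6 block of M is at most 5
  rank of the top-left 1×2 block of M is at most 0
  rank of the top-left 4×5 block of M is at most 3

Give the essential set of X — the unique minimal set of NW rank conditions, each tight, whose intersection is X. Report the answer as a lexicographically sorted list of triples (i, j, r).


Reconstructing r_w from the 10 given conditions:

  i=1: 0, 0, 1, 1, 1, 1, 1
  i=2: 1, 1, 2, 2, 2, 2, 2
  i=3: 1, 1, 2, 3, 3, 3, 3
  i=4: 1, 1, 2, 3, 3, 4, 4
  i=5: 1, 2, 3, 4, 4, 5, 5
  i=6: 1, 2, 3, 4, 4, 5, 6
  i=7: 1, 2, 3, 4, 5, 6, 7

hence w(1..7) = (3, 1, 4, 6, 2, 7, 5).

Rothe diagram D(w) (6 cells), 4 SE-corners (essential conditions):

[(1, 2, 0), (4, 2, 1), (4, 5, 3), (6, 5, 4)]


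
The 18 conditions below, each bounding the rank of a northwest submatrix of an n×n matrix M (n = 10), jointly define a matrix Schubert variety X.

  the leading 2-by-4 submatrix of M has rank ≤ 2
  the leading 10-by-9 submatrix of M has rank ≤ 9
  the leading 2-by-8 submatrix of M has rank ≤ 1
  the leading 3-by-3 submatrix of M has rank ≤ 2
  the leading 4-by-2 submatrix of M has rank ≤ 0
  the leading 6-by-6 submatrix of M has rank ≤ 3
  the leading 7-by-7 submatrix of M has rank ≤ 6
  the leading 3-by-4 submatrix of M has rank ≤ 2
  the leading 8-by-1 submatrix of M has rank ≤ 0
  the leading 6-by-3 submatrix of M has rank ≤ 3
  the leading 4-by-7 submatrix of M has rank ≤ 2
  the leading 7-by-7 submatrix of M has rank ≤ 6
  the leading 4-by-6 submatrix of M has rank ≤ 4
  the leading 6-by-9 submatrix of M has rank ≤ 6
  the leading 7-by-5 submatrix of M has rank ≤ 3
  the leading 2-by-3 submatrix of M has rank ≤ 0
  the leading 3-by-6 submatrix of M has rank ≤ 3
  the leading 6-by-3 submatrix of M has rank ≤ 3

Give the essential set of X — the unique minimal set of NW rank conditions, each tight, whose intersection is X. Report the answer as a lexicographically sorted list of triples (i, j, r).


Recovering R(i,j) via the rank-extension bound from the 18 conditions:

  R[1]: 0 0 0 1 1 1 1 1 1 1
  R[2]: 0 0 0 1 1 1 1 1 2 2
  R[3]: 0 0 1 2 2 2 2 2 3 3
  R[4]: 0 0 1 2 2 2 2 3 4 4
  R[5]: 0 1 2 3 3 3 3 4 5 5
  R[6]: 0 1 2 3 3 3 4 5 6 6
  R[7]: 0 1 2 3 3 4 5 6 7 7
  R[8]: 0 1 2 3 4 5 6 7 8 8
  R[9]: 1 2 3 4 5 6 7 8 9 9
  R[10]: 1 2 3 4 5 6 7 8 9 10

second differences of R give the permutation w = (4, 9, 3, 8, 2, 7, 6, 5, 1, 10).

Fulton essential set (7 of the 24 Rothe cells):

[(2, 3, 0), (2, 8, 1), (4, 2, 0), (4, 7, 2), (6, 6, 3), (7, 5, 3), (8, 1, 0)]


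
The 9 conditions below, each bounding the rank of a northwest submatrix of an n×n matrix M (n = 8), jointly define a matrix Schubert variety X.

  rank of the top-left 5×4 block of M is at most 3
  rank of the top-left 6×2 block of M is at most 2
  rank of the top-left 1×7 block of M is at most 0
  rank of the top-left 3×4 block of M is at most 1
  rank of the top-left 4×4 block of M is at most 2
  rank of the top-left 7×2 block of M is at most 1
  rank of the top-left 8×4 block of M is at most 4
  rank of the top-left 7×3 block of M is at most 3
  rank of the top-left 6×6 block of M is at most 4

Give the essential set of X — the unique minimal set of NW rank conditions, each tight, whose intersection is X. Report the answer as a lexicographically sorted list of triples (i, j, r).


Computing R[i][j] = min implied NW-rank bound (n=8, 9 conditions):

  R[1]: 0 | 0 | 0 | 0 | 0 | 0 | 0 | 1
  R[2]: 1 | 1 | 1 | 1 | 1 | 1 | 1 | 2
  R[3]: 1 | 1 | 1 | 1 | 2 | 2 | 2 | 3
  R[4]: 1 | 1 | 2 | 2 | 3 | 3 | 3 | 4
  R[5]: 1 | 1 | 2 | 3 | 4 | 4 | 4 | 5
  R[6]: 1 | 1 | 2 | 3 | 4 | 4 | 5 | 6
  R[7]: 1 | 1 | 2 | 3 | 4 | 5 | 6 | 7
  R[8]: 1 | 2 | 3 | 4 | 5 | 6 | 7 | 8

second differences of R give the permutation w = (8, 1, 5, 3, 4, 7, 6, 2).

Fulton essential set (4 of the 15 Rothe cells):

[(1, 7, 0), (3, 4, 1), (6, 6, 4), (7, 2, 1)]


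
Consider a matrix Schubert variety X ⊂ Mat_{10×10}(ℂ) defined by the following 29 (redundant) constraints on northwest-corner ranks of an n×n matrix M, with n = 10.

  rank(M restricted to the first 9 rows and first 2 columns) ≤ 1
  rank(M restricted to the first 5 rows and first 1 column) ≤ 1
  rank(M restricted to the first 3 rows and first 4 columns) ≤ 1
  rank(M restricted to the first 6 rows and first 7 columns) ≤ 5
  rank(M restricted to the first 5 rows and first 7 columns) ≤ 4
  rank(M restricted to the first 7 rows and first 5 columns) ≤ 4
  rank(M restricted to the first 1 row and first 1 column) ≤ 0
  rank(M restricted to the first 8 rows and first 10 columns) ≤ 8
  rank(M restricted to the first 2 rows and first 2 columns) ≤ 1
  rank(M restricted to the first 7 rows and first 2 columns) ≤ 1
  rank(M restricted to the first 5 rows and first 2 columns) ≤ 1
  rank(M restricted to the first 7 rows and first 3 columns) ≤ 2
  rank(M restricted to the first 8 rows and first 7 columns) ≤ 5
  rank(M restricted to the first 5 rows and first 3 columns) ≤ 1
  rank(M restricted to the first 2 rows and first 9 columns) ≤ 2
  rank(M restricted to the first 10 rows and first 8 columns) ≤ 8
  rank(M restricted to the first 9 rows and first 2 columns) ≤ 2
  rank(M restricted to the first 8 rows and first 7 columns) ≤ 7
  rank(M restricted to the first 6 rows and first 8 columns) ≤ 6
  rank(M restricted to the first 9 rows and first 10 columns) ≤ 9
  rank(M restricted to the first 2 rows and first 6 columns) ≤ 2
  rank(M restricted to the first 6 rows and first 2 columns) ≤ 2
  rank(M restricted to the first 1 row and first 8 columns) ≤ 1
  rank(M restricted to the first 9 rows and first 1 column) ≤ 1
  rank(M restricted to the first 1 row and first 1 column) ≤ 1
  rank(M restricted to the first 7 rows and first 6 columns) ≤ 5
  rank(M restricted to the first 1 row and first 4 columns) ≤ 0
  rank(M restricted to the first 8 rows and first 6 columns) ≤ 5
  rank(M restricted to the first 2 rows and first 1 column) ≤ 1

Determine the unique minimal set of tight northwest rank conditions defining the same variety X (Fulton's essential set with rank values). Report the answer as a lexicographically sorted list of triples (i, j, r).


Recovering R(i,j) via the rank-extension bound from the 29 conditions:

  i=1: 0  0  0  0  1  1  1  1  1  1
  i=2: 1  1  1  1  2  2  2  2  2  2
  i=3: 1  1  1  1  2  3  3  3  3  3
  i=4: 1  1  1  2  3  4  4  4  4  4
  i=5: 1  1  1  2  3  4  4  5  5  5
  i=6: 1  1  2  3  4  5  5  6  6  6
  i=7: 1  1  2  3  4  5  5  6  7  7
  i=8: 1  1  2  3  4  5  5  6  7  8
  i=9: 1  1  2  3  4  5  6  7  8  9
  i=10: 1  2  3  4  5  6  7  8  9  10

second differences of R give the permutation w = (5, 1, 6, 4, 8, 3, 9, 10, 7, 2).

|D(w)|=18, |Ess(w)|=6:

[(1, 4, 0), (3, 4, 1), (5, 3, 1), (5, 7, 4), (8, 7, 5), (9, 2, 1)]


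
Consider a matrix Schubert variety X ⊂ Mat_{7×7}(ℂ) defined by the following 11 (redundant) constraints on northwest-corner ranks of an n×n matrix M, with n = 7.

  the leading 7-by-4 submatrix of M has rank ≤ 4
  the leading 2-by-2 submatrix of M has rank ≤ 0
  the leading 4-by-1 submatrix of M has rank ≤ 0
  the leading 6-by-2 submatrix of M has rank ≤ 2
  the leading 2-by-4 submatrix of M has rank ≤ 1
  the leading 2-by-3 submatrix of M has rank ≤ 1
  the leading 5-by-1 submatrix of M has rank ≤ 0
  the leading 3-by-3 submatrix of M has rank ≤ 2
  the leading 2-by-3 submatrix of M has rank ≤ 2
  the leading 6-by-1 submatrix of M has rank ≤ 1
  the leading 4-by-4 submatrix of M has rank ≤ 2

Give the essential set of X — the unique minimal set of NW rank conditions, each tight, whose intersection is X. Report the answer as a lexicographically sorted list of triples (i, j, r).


Propagating the 11 rank bounds to every northwest block:

  R[1]: 0, 0, 1, 1, 1, 1, 1
  R[2]: 0, 0, 1, 1, 2, 2, 2
  R[3]: 0, 1, 2, 2, 3, 3, 3
  R[4]: 0, 1, 2, 2, 3, 4, 4
  R[5]: 0, 1, 2, 3, 4, 5, 5
  R[6]: 1, 2, 3, 4, 5, 6, 6
  R[7]: 1, 2, 3, 4, 5, 6, 7

the unique w with this rank table is (3, 5, 2, 6, 4, 1, 7).

Rothe diagram D(w) (9 cells), 4 SE-corners (essential conditions):

[(2, 2, 0), (2, 4, 1), (4, 4, 2), (5, 1, 0)]


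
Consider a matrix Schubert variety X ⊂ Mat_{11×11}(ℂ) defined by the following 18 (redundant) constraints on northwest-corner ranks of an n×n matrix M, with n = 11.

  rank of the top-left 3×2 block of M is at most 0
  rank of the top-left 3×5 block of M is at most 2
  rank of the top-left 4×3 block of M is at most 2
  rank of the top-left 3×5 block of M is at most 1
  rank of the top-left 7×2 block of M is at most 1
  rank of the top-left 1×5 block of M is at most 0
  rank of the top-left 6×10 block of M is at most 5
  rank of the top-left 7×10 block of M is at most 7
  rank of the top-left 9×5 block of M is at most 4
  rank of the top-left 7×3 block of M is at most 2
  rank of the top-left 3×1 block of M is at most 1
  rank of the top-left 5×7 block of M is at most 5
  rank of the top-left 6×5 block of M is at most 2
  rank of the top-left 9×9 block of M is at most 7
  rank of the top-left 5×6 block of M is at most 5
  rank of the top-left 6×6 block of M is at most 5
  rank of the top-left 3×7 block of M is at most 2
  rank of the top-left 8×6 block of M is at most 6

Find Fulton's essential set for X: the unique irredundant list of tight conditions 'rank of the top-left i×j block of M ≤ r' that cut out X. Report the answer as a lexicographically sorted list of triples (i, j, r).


The tightest implied rank at each (i,j), from the 18 conditions:

  R[1]: 0, 0, 0, 0, 0, 1, 1, 1, 1, 1, 1
  R[2]: 0, 0, 1, 1, 1, 2, 2, 2, 2, 2, 2
  R[3]: 0, 0, 1, 1, 1, 2, 2, 3, 3, 3, 3
  R[4]: 1, 1, 2, 2, 2, 3, 3, 4, 4, 4, 4
  R[5]: 1, 1, 2, 2, 2, 3, 4, 5, 5, 5, 5
  R[6]: 1, 1, 2, 2, 2, 3, 4, 5, 5, 5, 6
  R[7]: 1, 1, 2, 3, 3, 4, 5, 6, 6, 6, 7
  R[8]: 1, 2, 3, 4, 4, 5, 6, 7, 7, 7, 8
  R[9]: 1, 2, 3, 4, 4, 5, 6, 7, 7, 8, 9
  R[10]: 1, 2, 3, 4, 5, 6, 7, 8, 8, 9, 10
  R[11]: 1, 2, 3, 4, 5, 6, 7, 8, 9, 10, 11

the unique w with this rank table is (6, 3, 8, 1, 7, 11, 4, 2, 10, 5, 9).

|D(w)|=23, |Ess(w)|=9:

[(1, 5, 0), (3, 2, 0), (3, 5, 1), (3, 7, 2), (6, 5, 2), (6, 10, 5), (7, 2, 1), (9, 5, 4), (9, 9, 7)]
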